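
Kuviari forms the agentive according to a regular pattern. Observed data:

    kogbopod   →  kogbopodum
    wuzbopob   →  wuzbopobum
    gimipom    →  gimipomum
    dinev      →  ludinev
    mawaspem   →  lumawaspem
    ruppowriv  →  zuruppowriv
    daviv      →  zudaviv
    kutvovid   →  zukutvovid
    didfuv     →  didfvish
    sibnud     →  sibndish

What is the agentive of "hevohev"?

luhevohev

gimipom and mawaspem both end in -m yet inflect differently (gimipomum, lumawaspem), so the final letter is not what conditions the rule; the last vowel is.
"hevohev" has last vowel 'e'. The stems whose last vowel is 'e' (dinev → ludinev, mawaspem → lumawaspem) add the prefix lu-.
So hevohev → luhevohev.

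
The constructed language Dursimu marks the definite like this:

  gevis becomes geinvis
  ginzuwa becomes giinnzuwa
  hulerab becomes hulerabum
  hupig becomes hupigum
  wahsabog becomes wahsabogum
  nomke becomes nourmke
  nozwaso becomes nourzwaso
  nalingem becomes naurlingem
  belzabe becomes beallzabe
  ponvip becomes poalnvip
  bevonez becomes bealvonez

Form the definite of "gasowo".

nomke and belzabe both end in -e yet inflect differently (nourmke, beallzabe), so the final letter is not what conditions the rule; the first letter is.
"gasowo" begins with g-. The stems beginning with g- (gevis → geinvis, ginzuwa → giinnzuwa) insert -in- after the first vowel.
The other patterns: stems beginning with h- or w- add -um; stems beginning with n- insert -ur- after the first vowel; stems beginning with b- or p- insert -al- after the first vowel.
So gasowo → gainsowo.

gainsowo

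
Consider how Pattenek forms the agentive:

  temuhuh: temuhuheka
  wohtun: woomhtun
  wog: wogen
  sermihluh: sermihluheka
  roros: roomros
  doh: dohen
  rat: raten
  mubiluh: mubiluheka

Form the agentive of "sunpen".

"sunpen" has 2 vowels. The stems with 2 vowels (roros → roomros, wohtun → woomhtun) insert -om- after the first vowel.
So sunpen → suomnpen.

suomnpen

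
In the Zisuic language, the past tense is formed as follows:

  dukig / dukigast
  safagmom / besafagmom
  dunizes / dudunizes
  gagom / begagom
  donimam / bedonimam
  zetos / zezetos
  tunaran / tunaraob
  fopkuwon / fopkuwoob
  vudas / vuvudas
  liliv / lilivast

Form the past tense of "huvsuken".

"huvsuken" ends in -n. The stems ending in -n (tunaran → tunaraob, fopkuwon → fopkuwoob) drop the final letter and add -ob.
The other patterns: stems ending in -m add the prefix be-; stems ending in -s repeat the first consonant+vowel as a prefix; stems ending in -g or -v add -ast.
So huvsuken → huvsukeob.

huvsukeob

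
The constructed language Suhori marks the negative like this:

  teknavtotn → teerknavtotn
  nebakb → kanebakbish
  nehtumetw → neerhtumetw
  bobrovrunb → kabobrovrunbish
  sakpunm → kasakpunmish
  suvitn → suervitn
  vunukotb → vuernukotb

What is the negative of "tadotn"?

taerdotn

vunukotb and bobrovrunb both end in -b yet inflect differently (vuernukotb, kabobrovrunbish), so the final letter is not what conditions the rule; the second-to-last letter is.
"tadotn" has second-to-last letter 't'. The stems whose second-to-last letter is 't' (teknavtotn → teerknavtotn, suvitn → suervitn, nehtumetw → neerhtumetw) insert -er- after the first vowel.
So tadotn → taerdotn.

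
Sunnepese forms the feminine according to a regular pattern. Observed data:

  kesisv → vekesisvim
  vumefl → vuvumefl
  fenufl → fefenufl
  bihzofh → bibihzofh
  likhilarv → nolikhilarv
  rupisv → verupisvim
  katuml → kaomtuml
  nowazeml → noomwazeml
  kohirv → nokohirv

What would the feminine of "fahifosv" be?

"fahifosv" has second-to-last letter 's'. The stems whose second-to-last letter is 's' (rupisv → verupisvim, kesisv → vekesisvim) add ve- … -im around the stem.
So fahifosv → vefahifosvim.

vefahifosvim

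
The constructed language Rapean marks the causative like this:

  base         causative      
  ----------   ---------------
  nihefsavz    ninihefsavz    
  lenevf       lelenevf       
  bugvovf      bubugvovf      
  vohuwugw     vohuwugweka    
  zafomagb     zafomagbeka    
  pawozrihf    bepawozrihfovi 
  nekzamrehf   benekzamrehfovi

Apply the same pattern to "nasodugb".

nasodugbeka

lenevf and pawozrihf both end in -f yet inflect differently (lelenevf, bepawozrihfovi), so the final letter is not what conditions the rule; the second-to-last letter is.
"nasodugb" has second-to-last letter 'g'. The stems whose second-to-last letter is 'g' (vohuwugw → vohuwugweka, zafomagb → zafomagbeka) add -eka.
The other patterns: stems whose second-to-last letter is 'v' repeat the first consonant+vowel as a prefix; stems whose second-to-last letter is 'h' add be- … -ovi around the stem.
So nasodugb → nasodugbeka.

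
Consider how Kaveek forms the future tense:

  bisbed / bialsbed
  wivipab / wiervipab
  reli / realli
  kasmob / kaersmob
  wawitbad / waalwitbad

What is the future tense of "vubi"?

wivipab and wawitbad both have last vowel 'a' yet inflect differently (wiervipab, waalwitbad), so the last vowel is not what conditions the rule; the final letter is.
"vubi" ends in -i. The one such stem in the data (reli → realli) inserts -al- after the first vowel (as do bisbed, wawitbad), so the same rule applies.
So vubi → vualbi.

vualbi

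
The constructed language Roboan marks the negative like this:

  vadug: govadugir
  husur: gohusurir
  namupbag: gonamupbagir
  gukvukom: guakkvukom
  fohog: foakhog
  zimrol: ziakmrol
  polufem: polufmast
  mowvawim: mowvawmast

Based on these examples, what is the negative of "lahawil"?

lahawlast

"lahawil" has last vowel 'i'. The one such stem in the data (mowvawim → mowvawmast) deletes the last vowel and adds -ast (as does polufem), so the same rule applies.
So lahawil → lahawlast.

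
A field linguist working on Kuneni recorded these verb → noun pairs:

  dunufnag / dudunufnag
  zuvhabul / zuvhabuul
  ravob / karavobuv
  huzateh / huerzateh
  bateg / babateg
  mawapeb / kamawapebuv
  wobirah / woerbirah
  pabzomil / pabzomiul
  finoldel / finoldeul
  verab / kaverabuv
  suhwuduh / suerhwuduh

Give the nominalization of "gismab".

finoldel and bateg both have last vowel 'e' yet inflect differently (finoldeul, babateg), so the last vowel is not what conditions the rule; the final letter is.
"gismab" ends in -b. The stems ending in -b (ravob → karavobuv, verab → kaverabuv, mawapeb → kamawapebuv) add ka- … -uv around the stem.
So gismab → kagismabuv.

kagismabuv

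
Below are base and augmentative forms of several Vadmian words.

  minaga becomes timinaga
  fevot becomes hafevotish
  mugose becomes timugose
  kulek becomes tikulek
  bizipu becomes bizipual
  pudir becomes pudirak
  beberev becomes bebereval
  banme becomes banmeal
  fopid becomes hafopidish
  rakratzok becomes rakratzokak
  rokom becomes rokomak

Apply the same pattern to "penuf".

mugose and banme both end in -e yet inflect differently (timugose, banmeal), so the final letter is not what conditions the rule; the first letter is.
"penuf" begins with p-. The one such stem in the data (pudir → pudirak) adds -ak, so the same rule applies.
The other patterns: stems beginning with f- add ha- … -ish around the stem; stems beginning with k- or m- add the prefix ti-; stems beginning with b- add -al.
So penuf → penufak.

penufak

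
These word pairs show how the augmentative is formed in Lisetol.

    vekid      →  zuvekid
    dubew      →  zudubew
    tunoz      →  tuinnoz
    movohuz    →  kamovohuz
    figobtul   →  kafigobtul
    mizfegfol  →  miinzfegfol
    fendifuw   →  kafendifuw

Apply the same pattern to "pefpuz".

figobtul and mizfegfol both end in -l yet inflect differently (kafigobtul, miinzfegfol), so the final letter is not what conditions the rule; the last vowel is.
"pefpuz" has last vowel 'u'. The stems whose last vowel is 'u' (movohuz → kamovohuz, fendifuw → kafendifuw, figobtul → kafigobtul) add the prefix ka-.
So pefpuz → kapefpuz.

kapefpuz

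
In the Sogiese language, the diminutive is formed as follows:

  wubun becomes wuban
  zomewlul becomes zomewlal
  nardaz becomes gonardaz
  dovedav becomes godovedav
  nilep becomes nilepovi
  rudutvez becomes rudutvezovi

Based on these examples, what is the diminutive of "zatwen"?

zatwenovi

"zatwen" has last vowel 'e'. The stems whose last vowel is 'e' (nilep → nilepovi, rudutvez → rudutvezovi) add -ovi.
So zatwen → zatwenovi.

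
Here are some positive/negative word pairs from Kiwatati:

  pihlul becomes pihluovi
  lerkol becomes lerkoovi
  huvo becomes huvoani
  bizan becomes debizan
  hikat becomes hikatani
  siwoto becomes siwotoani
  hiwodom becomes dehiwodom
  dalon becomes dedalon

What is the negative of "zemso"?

zemsoani

lerkol and dalon both have last vowel 'o' yet inflect differently (lerkoovi, dedalon), so the last vowel is not what conditions the rule; the final letter is.
"zemso" ends in -o. The stems ending in -o (siwoto → siwotoani, huvo → huvoani) add -ani.
The other patterns: stems ending in -l drop the final letter and add -ovi; stems ending in -m or -n add the prefix de-.
So zemso → zemsoani.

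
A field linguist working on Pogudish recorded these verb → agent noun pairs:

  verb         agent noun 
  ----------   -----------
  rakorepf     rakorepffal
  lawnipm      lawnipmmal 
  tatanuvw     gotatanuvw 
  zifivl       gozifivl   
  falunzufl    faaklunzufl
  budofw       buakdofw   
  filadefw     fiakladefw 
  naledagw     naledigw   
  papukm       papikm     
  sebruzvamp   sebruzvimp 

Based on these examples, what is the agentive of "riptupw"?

zifivl and falunzufl both end in -l yet inflect differently (gozifivl, faaklunzufl), so the final letter is not what conditions the rule; the second-to-last letter is.
"riptupw" has second-to-last letter 'p'. The stems whose second-to-last letter is 'p' (rakorepf → rakorepffal, lawnipm → lawnipmmal) double the final consonant and add -al.
The other patterns: stems whose second-to-last letter is 'v' add the prefix go-; stems whose second-to-last letter is 'f' insert -ak- after the first vowel; stems whose second-to-last letter is 'g', 'k' or 'm' change the last vowel to 'i'.
So riptupw → riptupwwal.

riptupwwal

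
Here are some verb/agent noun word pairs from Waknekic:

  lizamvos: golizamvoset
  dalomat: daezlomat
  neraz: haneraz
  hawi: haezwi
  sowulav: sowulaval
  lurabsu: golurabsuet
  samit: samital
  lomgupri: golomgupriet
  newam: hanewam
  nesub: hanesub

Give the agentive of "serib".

samit and dalomat both end in -t yet inflect differently (samital, daezlomat), so the final letter is not what conditions the rule; the first letter is.
"serib" begins with s-. The stems beginning with s- (samit → samital, sowulav → sowulaval) add -al.
The other patterns: stems beginning with n- add the prefix ha-; stems beginning with l- add go- … -et around the stem; stems beginning with d- or h- insert -ez- after the first vowel.
So serib → seribal.

seribal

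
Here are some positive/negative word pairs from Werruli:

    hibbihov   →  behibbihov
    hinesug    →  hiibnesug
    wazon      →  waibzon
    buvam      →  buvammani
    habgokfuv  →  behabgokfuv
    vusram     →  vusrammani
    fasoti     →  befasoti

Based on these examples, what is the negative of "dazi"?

bedazi

wazon and hibbihov both have last vowel 'o' yet inflect differently (waibzon, behibbihov), so the last vowel is not what conditions the rule; the final letter is.
"dazi" ends in -i. The one such stem in the data (fasoti → befasoti) adds the prefix be-, so the same rule applies.
The other patterns: stems ending in -m double the final consonant and add -ani; stems ending in -g or -n insert -ib- after the first vowel.
So dazi → bedazi.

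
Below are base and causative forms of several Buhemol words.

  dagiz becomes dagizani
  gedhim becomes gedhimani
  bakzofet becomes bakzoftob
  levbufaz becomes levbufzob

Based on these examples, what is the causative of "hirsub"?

hirsubani

dagiz and levbufaz both end in -z yet inflect differently (dagizani, levbufzob), so the final letter is not what conditions the rule; the number of vowels is.
"hirsub" has 2 vowels. The stems with 2 vowels (gedhim → gedhimani, dagiz → dagizani) add -ani.
The other pattern: stems with 3 vowels delete the last vowel and add -ob.
So hirsub → hirsubani.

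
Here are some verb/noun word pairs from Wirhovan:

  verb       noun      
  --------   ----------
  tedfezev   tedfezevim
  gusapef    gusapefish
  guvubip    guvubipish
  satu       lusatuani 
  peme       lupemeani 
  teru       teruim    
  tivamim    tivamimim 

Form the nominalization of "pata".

lupataani

teru and satu both end in -u yet inflect differently (teruim, lusatuani), so the final letter is not what conditions the rule; the first letter is.
"pata" begins with p-. The one such stem in the data (peme → lupemeani) adds lu- … -ani around the stem, so the same rule applies.
So pata → lupataani.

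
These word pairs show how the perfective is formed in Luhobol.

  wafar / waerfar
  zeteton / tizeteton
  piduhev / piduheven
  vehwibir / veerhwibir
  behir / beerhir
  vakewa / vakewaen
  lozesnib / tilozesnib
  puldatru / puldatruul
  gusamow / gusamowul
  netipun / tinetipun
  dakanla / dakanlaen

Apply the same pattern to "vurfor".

netipun and puldatru both have last vowel 'u' yet inflect differently (tinetipun, puldatruul), so the last vowel is not what conditions the rule; the final letter is.
"vurfor" ends in -r. The stems ending in -r (wafar → waerfar, vehwibir → veerhwibir, behir → beerhir) insert -er- after the first vowel.
So vurfor → vuerrfor.

vuerrfor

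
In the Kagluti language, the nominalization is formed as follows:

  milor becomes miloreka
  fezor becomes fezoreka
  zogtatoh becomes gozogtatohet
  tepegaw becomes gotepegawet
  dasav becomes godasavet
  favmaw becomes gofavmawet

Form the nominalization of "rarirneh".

"rarirneh" ends in -h. The one such stem in the data (zogtatoh → gozogtatohet) adds go- … -et around the stem, so the same rule applies.
The other pattern: stems ending in -r add -eka.
So rarirneh → gorarirnehet.

gorarirnehet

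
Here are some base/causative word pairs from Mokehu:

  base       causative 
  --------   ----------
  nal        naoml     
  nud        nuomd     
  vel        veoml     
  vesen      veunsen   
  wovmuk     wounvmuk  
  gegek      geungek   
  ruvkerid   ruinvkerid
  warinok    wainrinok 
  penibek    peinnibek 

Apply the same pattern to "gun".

nud and ruvkerid both end in -d yet inflect differently (nuomd, ruinvkerid), so the final letter is not what conditions the rule; the number of vowels is.
"gun" has 1 vowel. The stems with 1 vowel (nal → naoml, nud → nuomd, vel → veoml) insert -om- after the first vowel.
The other patterns: stems with 2 vowels insert -un- after the first vowel; stems with 3 vowels insert -in- after the first vowel.
So gun → guomn.

guomn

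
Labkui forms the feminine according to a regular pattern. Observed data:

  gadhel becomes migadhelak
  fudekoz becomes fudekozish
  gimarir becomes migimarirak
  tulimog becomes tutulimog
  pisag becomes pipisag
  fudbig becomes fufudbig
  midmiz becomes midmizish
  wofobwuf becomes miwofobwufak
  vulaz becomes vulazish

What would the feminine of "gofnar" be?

fudekoz and tulimog both have last vowel 'o' yet inflect differently (fudekozish, tutulimog), so the last vowel is not what conditions the rule; the final letter is.
"gofnar" ends in -r. The one such stem in the data (gimarir → migimarirak) adds mi- … -ak around the stem, so the same rule applies.
The other patterns: stems ending in -z add -ish; stems ending in -g repeat the first consonant+vowel as a prefix.
So gofnar → migofnarak.

migofnarak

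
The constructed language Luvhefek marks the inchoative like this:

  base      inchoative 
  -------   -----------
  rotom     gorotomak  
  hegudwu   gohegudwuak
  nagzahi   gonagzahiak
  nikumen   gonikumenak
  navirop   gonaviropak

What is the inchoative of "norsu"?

Every pair shown (rotom → gorotomak, hegudwu → gohegudwuak, nagzahi → gonagzahiak, …) follows the same rule: add go- … -ak around the stem.
So norsu → gonorsuak.

gonorsuak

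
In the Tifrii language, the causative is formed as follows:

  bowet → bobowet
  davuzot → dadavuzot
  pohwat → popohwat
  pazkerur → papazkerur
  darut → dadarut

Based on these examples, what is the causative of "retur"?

Every pair shown (bowet → bobowet, davuzot → dadavuzot, pohwat → popohwat, …) follows the same rule: repeat the first consonant+vowel as a prefix.
So retur → reretur.

reretur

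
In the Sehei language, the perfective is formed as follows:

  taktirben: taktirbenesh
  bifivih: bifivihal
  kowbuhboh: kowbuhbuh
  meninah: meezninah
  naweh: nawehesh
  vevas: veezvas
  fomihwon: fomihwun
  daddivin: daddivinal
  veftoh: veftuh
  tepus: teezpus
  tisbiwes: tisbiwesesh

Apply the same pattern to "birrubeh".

birrubehesh

"birrubeh" has last vowel 'e'. The stems whose last vowel is 'e' (taktirben → taktirbenesh, tisbiwes → tisbiwesesh, naweh → nawehesh) add -esh.
The other patterns: stems whose last vowel is 'o' change the last vowel to 'u'; stems whose last vowel is 'i' add -al; stems whose last vowel is 'a' or 'u' insert -ez- after the first vowel.
So birrubeh → birrubehesh.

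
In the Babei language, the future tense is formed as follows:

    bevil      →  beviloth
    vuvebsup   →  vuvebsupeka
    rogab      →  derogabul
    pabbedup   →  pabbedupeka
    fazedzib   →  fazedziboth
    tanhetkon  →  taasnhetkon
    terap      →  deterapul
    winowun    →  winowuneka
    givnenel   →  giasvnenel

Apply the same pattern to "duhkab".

"duhkab" has last vowel 'a'. The stems whose last vowel is 'a' (rogab → derogabul, terap → deterapul) add de- … -ul around the stem.
So duhkab → deduhkabul.

deduhkabul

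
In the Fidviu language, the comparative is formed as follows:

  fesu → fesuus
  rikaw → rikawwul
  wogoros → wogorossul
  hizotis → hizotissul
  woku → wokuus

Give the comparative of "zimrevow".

zimrevowwul

wogoros and woku both begin with w- yet inflect differently (wogorossul, wokuus), so the first letter is not what conditions the rule; whether the stem ends in a vowel or a consonant is.
"zimrevow" ends in a consonant. The stems ending in a consonant (hizotis → hizotissul, rikaw → rikawwul, wogoros → wogorossul) double the final consonant and add -ul.
The other pattern: stems ending in a vowel add -us.
So zimrevow → zimrevowwul.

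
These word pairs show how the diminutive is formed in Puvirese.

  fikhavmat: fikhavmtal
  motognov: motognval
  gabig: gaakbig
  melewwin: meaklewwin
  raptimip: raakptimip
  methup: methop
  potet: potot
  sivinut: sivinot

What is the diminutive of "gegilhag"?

raptimip and methup both end in -p yet inflect differently (raakptimip, methop), so the final letter is not what conditions the rule; the last vowel is.
"gegilhag" has last vowel 'a'. The one such stem in the data (fikhavmat → fikhavmtal) deletes the last vowel and adds -al (as does motognov), so the same rule applies.
The other patterns: stems whose last vowel is 'i' insert -ak- after the first vowel; stems whose last vowel is 'e' or 'u' change the last vowel to 'o'.
So gegilhag → gegilhgal.

gegilhgal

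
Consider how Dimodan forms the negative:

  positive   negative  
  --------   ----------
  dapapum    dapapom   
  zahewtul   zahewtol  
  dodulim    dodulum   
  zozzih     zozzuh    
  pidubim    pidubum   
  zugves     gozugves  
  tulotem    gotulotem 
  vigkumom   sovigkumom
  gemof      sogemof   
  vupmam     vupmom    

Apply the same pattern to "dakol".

sodakol

dodulim and vigkumom both end in -m yet inflect differently (dodulum, sovigkumom), so the final letter is not what conditions the rule; the last vowel is.
"dakol" has last vowel 'o'. The stems whose last vowel is 'o' (vigkumom → sovigkumom, gemof → sogemof) add the prefix so-.
The other patterns: stems whose last vowel is 'i' change the last vowel to 'u'; stems whose last vowel is 'e' add the prefix go-; stems whose last vowel is 'a' or 'u' change the last vowel to 'o'.
So dakol → sodakol.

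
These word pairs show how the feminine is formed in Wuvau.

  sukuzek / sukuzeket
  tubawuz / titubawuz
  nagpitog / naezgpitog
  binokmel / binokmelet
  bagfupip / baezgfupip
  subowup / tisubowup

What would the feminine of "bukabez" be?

subowup and bagfupip both end in -p yet inflect differently (tisubowup, baezgfupip), so the final letter is not what conditions the rule; the last vowel is.
"bukabez" has last vowel 'e'. The stems whose last vowel is 'e' (sukuzek → sukuzeket, binokmel → binokmelet) add -et.
The other patterns: stems whose last vowel is 'u' add the prefix ti-; stems whose last vowel is 'i' or 'o' insert -ez- after the first vowel.
So bukabez → bukabezet.

bukabezet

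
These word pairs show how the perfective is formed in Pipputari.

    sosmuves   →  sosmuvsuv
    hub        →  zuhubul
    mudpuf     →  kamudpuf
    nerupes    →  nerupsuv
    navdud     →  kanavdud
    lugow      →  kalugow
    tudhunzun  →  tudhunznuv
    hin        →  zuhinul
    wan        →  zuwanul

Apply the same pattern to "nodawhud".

wan and tudhunzun both end in -n yet inflect differently (zuwanul, tudhunznuv), so the final letter is not what conditions the rule; the number of vowels is.
"nodawhud" has 3 vowels. The stems with 3 vowels (tudhunzun → tudhunznuv, sosmuves → sosmuvsuv, nerupes → nerupsuv) delete the last vowel and add -uv.
So nodawhud → nodawhduv.

nodawhduv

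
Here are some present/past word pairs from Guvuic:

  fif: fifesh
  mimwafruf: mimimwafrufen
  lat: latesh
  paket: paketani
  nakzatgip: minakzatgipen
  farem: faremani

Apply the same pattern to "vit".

vitesh

"vit" has 1 vowel. The stems with 1 vowel (fif → fifesh, lat → latesh) add -esh.
The other patterns: stems with 2 vowels add -ani; stems with 3 vowels add mi- … -en around the stem.
So vit → vitesh.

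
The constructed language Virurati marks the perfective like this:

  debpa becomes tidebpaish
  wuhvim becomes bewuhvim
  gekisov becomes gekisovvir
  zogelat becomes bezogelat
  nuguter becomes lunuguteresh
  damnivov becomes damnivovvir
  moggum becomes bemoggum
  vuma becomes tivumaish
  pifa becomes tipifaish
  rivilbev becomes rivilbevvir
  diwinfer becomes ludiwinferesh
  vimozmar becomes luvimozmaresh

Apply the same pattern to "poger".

lupogeresh

"poger" ends in -r. The stems ending in -r (nuguter → lunuguteresh, diwinfer → ludiwinferesh, vimozmar → luvimozmaresh) add lu- … -esh around the stem.
The other patterns: stems ending in -a add ti- … -ish around the stem; stems ending in -v double the final consonant and add -ir; stems ending in -m or -t add the prefix be-.
So poger → lupogeresh.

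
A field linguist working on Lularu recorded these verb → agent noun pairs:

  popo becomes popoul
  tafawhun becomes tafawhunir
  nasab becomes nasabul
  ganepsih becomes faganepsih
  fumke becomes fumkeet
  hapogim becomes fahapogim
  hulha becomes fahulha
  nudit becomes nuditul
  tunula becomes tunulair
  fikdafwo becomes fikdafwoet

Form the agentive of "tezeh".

tunula and hulha both end in -a yet inflect differently (tunulair, fahulha), so the final letter is not what conditions the rule; the first letter is.
"tezeh" begins with t-. The stems beginning with t- (tunula → tunulair, tafawhun → tafawhunir) add -ir.
The other patterns: stems beginning with g- or h- add the prefix fa-; stems beginning with f- add -et; stems beginning with n- or p- add -ul.
So tezeh → tezehir.

tezehir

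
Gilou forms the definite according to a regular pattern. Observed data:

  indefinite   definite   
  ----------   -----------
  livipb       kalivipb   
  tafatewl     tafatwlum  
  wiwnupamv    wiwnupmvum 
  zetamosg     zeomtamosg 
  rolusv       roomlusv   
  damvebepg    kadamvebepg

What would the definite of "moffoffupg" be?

damvebepg and zetamosg both end in -g yet inflect differently (kadamvebepg, zeomtamosg), so the final letter is not what conditions the rule; the second-to-last letter is.
"moffoffupg" has second-to-last letter 'p'. The stems whose second-to-last letter is 'p' (damvebepg → kadamvebepg, livipb → kalivipb) add the prefix ka-.
The other patterns: stems whose second-to-last letter is 's' insert -om- after the first vowel; stems whose second-to-last letter is 'm' or 'w' delete the last vowel and add -um.
So moffoffupg → kamoffoffupg.

kamoffoffupg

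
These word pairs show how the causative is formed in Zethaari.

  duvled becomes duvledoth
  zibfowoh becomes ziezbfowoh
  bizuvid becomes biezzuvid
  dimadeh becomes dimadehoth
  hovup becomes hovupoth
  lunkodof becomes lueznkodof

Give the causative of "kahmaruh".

bizuvid and duvled both end in -d yet inflect differently (biezzuvid, duvledoth), so the final letter is not what conditions the rule; the last vowel is.
"kahmaruh" has last vowel 'u'. The one such stem in the data (hovup → hovupoth) adds -oth, so the same rule applies.
The other pattern: stems whose last vowel is 'i' or 'o' insert -ez- after the first vowel.
So kahmaruh → kahmaruhoth.

kahmaruhoth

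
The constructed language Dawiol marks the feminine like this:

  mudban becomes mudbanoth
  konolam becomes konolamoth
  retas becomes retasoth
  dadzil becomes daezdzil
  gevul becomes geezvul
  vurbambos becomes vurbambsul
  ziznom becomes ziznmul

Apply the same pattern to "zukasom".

retas and vurbambos both end in -s yet inflect differently (retasoth, vurbambsul), so the final letter is not what conditions the rule; the last vowel is.
"zukasom" has last vowel 'o'. The stems whose last vowel is 'o' (vurbambos → vurbambsul, ziznom → ziznmul) delete the last vowel and add -ul.
The other patterns: stems whose last vowel is 'a' add -oth; stems whose last vowel is 'i' or 'u' insert -ez- after the first vowel.
So zukasom → zukasmul.

zukasmul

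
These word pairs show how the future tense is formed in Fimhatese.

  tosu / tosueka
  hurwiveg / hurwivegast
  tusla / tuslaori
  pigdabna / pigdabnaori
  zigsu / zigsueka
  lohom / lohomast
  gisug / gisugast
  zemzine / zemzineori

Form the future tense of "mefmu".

mefmueka

"mefmu" ends in -u. The stems ending in -u (tosu → tosueka, zigsu → zigsueka) add -eka.
So mefmu → mefmueka.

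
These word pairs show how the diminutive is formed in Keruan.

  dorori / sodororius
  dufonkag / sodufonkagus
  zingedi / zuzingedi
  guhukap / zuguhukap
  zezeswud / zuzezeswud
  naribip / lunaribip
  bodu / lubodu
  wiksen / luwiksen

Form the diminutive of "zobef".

zuzobef

dorori and zingedi both end in -i yet inflect differently (sodororius, zuzingedi), so the final letter is not what conditions the rule; the first letter is.
"zobef" begins with z-. The stems beginning with z- (zingedi → zuzingedi, zezeswud → zuzezeswud) add the prefix zu-.
So zobef → zuzobef.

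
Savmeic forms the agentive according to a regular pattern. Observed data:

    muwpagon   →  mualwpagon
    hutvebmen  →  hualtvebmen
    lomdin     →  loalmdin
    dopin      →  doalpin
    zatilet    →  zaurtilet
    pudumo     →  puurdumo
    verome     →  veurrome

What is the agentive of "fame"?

faurme

"fame" ends in -e. The one such stem in the data (verome → veurrome) inserts -ur- after the first vowel (as do zatilet, pudumo), so the same rule applies.
So fame → faurme.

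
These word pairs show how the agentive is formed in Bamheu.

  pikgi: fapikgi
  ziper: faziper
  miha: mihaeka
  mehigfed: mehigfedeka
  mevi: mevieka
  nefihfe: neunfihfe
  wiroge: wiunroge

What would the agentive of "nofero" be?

nounfero

pikgi and mevi both end in -i yet inflect differently (fapikgi, mevieka), so the final letter is not what conditions the rule; the first letter is.
"nofero" begins with n-. The one such stem in the data (nefihfe → neunfihfe) inserts -un- after the first vowel (as does wiroge), so the same rule applies.
So nofero → nounfero.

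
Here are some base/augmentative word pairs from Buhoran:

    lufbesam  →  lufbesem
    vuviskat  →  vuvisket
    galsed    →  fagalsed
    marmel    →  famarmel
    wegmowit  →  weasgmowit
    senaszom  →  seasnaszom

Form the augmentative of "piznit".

vuviskat and wegmowit both end in -t yet inflect differently (vuvisket, weasgmowit), so the final letter is not what conditions the rule; the last vowel is.
"piznit" has last vowel 'i'. The one such stem in the data (wegmowit → weasgmowit) inserts -as- after the first vowel (as does senaszom), so the same rule applies.
The other patterns: stems whose last vowel is 'a' change the last vowel to 'e'; stems whose last vowel is 'e' add the prefix fa-.
So piznit → piasznit.

piasznit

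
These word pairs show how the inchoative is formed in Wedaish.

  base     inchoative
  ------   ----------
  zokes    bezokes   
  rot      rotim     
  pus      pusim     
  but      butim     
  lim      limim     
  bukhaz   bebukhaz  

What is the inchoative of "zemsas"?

bezemsas

zokes and pus both end in -s yet inflect differently (bezokes, pusim), so the final letter is not what conditions the rule; the number of vowels is.
"zemsas" has 2 vowels. The stems with 2 vowels (bukhaz → bebukhaz, zokes → bezokes) add the prefix be-.
So zemsas → bezemsas.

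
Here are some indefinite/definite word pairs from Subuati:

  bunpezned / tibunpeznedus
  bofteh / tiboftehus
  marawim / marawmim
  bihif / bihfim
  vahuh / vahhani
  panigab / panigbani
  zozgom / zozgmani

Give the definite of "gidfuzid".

gidfuzdim

"gidfuzid" has last vowel 'i'. The stems whose last vowel is 'i' (marawim → marawmim, bihif → bihfim) delete the last vowel and add -im.
The other patterns: stems whose last vowel is 'e' add ti- … -us around the stem; stems whose last vowel is 'a', 'o' or 'u' delete the last vowel and add -ani.
So gidfuzid → gidfuzdim.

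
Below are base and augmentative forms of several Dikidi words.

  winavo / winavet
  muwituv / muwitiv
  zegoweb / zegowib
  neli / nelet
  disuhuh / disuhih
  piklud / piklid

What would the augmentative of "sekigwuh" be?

neli and piklud both have 2 vowels yet inflect differently (nelet, piklid), so the number of vowels is not what conditions the rule; whether the stem ends in a vowel or a consonant is.
"sekigwuh" ends in a consonant. The stems ending in a consonant (piklud → piklid, zegoweb → zegowib, disuhuh → disuhih) change the last vowel to 'i'.
So sekigwuh → sekigwih.

sekigwih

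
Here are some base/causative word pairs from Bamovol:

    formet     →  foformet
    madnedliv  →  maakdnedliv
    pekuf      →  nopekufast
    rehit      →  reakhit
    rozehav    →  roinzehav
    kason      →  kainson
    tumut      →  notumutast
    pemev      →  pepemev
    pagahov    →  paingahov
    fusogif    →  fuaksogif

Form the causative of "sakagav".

"sakagav" has last vowel 'a'. The one such stem in the data (rozehav → roinzehav) inserts -in- after the first vowel (as do kason, pagahov), so the same rule applies.
So sakagav → sainkagav.

sainkagav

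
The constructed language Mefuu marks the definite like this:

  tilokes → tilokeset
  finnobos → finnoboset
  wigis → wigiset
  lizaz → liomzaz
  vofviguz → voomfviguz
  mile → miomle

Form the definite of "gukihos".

gukihoset

tilokes and mile both have last vowel 'e' yet inflect differently (tilokeset, miomle), so the last vowel is not what conditions the rule; the final letter is.
"gukihos" ends in -s. The stems ending in -s (tilokes → tilokeset, finnobos → finnoboset, wigis → wigiset) add -et.
So gukihos → gukihoset.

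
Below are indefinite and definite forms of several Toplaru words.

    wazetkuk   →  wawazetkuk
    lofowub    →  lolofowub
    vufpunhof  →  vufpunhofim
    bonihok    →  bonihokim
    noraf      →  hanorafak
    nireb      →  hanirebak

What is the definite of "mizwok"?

wazetkuk and bonihok both end in -k yet inflect differently (wawazetkuk, bonihokim), so the final letter is not what conditions the rule; the last vowel is.
"mizwok" has last vowel 'o'. The stems whose last vowel is 'o' (vufpunhof → vufpunhofim, bonihok → bonihokim) add -im.
So mizwok → mizwokim.

mizwokim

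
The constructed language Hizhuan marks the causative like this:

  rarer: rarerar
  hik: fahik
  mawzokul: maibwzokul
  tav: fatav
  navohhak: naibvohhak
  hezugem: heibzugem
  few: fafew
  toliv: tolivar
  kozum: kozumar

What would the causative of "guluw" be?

tav and toliv both end in -v yet inflect differently (fatav, tolivar), so the final letter is not what conditions the rule; the number of vowels is.
"guluw" has 2 vowels. The stems with 2 vowels (rarer → rarerar, toliv → tolivar, kozum → kozumar) add -ar.
So guluw → guluwar.

guluwar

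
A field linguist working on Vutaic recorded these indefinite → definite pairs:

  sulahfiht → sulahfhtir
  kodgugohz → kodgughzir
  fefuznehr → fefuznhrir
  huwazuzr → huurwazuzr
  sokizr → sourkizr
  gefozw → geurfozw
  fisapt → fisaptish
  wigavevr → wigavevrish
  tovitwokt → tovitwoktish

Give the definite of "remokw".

remokwish

"remokw" has second-to-last letter 'k'. The one such stem in the data (tovitwokt → tovitwoktish) adds -ish, so the same rule applies.
The other patterns: stems whose second-to-last letter is 'h' delete the last vowel and add -ir; stems whose second-to-last letter is 'z' insert -ur- after the first vowel.
So remokw → remokwish.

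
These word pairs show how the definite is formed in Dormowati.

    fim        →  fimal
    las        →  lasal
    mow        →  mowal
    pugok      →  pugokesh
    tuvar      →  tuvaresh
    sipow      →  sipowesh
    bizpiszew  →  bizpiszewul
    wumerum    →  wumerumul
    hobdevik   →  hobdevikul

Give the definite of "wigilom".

mow and sipow both end in -w yet inflect differently (mowal, sipowesh), so the final letter is not what conditions the rule; the number of vowels is.
"wigilom" has 3 vowels. The stems with 3 vowels (bizpiszew → bizpiszewul, wumerum → wumerumul, hobdevik → hobdevikul) add -ul.
So wigilom → wigilomul.

wigilomul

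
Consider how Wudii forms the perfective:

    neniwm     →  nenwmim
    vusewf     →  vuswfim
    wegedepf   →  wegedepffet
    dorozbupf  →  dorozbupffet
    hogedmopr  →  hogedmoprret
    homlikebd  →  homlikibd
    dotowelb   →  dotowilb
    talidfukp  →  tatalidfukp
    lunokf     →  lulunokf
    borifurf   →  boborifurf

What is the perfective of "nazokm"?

nanazokm

vusewf and wegedepf both end in -f yet inflect differently (vuswfim, wegedepffet), so the final letter is not what conditions the rule; the second-to-last letter is.
"nazokm" has second-to-last letter 'k'. The stems whose second-to-last letter is 'k' (talidfukp → tatalidfukp, lunokf → lulunokf) repeat the first consonant+vowel as a prefix.
So nazokm → nanazokm.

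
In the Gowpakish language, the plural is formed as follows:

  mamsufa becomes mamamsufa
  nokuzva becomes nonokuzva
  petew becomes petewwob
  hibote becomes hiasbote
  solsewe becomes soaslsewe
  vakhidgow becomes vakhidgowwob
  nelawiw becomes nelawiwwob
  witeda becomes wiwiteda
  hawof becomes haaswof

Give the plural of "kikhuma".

petew and hibote both have last vowel 'e' yet inflect differently (petewwob, hiasbote), so the last vowel is not what conditions the rule; the final letter is.
"kikhuma" ends in -a. The stems ending in -a (witeda → wiwiteda, nokuzva → nonokuzva, mamsufa → mamamsufa) repeat the first consonant+vowel as a prefix.
So kikhuma → kikikhuma.

kikikhuma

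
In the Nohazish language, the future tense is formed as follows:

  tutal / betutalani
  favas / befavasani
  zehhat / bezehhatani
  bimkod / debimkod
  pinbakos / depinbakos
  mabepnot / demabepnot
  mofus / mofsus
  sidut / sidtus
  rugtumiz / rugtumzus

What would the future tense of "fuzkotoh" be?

defuzkotoh

favas and pinbakos both end in -s yet inflect differently (befavasani, depinbakos), so the final letter is not what conditions the rule; the last vowel is.
"fuzkotoh" has last vowel 'o'. The stems whose last vowel is 'o' (bimkod → debimkod, pinbakos → depinbakos, mabepnot → demabepnot) add the prefix de-.
The other patterns: stems whose last vowel is 'a' add be- … -ani around the stem; stems whose last vowel is 'i' or 'u' delete the last vowel and add -us.
So fuzkotoh → defuzkotoh.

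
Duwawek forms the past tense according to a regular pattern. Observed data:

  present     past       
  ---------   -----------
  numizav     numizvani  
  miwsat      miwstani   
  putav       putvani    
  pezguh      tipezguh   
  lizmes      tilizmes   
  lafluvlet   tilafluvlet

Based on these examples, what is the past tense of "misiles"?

timisiles

miwsat and lafluvlet both end in -t yet inflect differently (miwstani, tilafluvlet), so the final letter is not what conditions the rule; the last vowel is.
"misiles" has last vowel 'e'. The stems whose last vowel is 'e' (lizmes → tilizmes, lafluvlet → tilafluvlet) add the prefix ti-.
The other pattern: stems whose last vowel is 'a' delete the last vowel and add -ani.
So misiles → timisiles.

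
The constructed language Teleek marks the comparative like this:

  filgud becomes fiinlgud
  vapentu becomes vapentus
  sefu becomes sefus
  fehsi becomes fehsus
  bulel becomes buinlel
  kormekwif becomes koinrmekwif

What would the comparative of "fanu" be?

fehsi and kormekwif both have last vowel 'i' yet inflect differently (fehsus, koinrmekwif), so the last vowel is not what conditions the rule; whether the stem ends in a vowel or a consonant is.
"fanu" ends in a vowel. The stems ending in a vowel (sefu → sefus, vapentu → vapentus, fehsi → fehsus) drop the final letter and add -us.
So fanu → fanus.

fanus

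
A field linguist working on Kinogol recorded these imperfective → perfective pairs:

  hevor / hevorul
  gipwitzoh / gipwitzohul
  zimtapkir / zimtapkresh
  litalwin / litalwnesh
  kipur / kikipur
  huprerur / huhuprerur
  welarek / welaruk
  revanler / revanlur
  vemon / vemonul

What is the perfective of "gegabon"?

zimtapkir and kipur both end in -r yet inflect differently (zimtapkresh, kikipur), so the final letter is not what conditions the rule; the last vowel is.
"gegabon" has last vowel 'o'. The stems whose last vowel is 'o' (vemon → vemonul, hevor → hevorul, gipwitzoh → gipwitzohul) add -ul.
The other patterns: stems whose last vowel is 'i' delete the last vowel and add -esh; stems whose last vowel is 'u' repeat the first consonant+vowel as a prefix; stems whose last vowel is 'e' change the last vowel to 'u'.
So gegabon → gegabonul.

gegabonul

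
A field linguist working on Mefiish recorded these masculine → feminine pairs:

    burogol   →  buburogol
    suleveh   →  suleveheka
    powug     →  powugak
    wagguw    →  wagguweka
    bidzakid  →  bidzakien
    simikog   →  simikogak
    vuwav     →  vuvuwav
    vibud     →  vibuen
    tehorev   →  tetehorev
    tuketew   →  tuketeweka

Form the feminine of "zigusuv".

"zigusuv" ends in -v. The stems ending in -v (vuwav → vuvuwav, tehorev → tetehorev) repeat the first consonant+vowel as a prefix.
So zigusuv → zizigusuv.

zizigusuv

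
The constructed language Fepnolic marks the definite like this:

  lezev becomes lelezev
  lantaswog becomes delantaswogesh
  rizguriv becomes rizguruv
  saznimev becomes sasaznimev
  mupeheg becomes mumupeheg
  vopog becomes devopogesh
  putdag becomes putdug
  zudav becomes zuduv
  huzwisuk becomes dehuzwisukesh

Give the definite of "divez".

zudav and lezev both end in -v yet inflect differently (zuduv, lelezev), so the final letter is not what conditions the rule; the last vowel is.
"divez" has last vowel 'e'. The stems whose last vowel is 'e' (lezev → lelezev, mupeheg → mumupeheg, saznimev → sasaznimev) repeat the first consonant+vowel as a prefix.
The other patterns: stems whose last vowel is 'a' or 'i' change the last vowel to 'u'; stems whose last vowel is 'o' or 'u' add de- … -esh around the stem.
So divez → didivez.

didivez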